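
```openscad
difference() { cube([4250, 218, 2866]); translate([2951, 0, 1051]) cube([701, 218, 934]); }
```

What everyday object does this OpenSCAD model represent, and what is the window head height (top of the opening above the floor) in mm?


A wall with a window opening. The window head height is 1985 mm.

A wall with a rectangular opening subtracted — a window. Sill at z = 1051, opening 934 mm tall, so the head is at 1051 + 934 = 1985 mm.


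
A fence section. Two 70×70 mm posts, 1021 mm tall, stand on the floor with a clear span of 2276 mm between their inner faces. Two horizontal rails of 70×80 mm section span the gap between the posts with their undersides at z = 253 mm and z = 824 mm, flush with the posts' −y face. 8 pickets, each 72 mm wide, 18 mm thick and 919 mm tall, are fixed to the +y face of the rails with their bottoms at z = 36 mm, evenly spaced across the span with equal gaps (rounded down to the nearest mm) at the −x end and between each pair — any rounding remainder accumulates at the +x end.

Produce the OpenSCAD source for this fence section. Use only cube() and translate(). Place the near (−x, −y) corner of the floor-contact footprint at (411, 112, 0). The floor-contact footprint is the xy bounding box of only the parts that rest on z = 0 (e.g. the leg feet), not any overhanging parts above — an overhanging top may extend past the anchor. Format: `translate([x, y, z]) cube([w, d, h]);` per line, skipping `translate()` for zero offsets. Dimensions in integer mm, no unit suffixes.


translate([411, 112, 0]) cube([70, 70, 1021]);
translate([2757, 112, 0]) cube([70, 70, 1021]);
translate([481, 112, 253]) cube([2276, 70, 80]);
translate([481, 112, 824]) cube([2276, 70, 80]);
translate([669, 182, 36]) cube([72, 18, 919]);
translate([929, 182, 36]) cube([72, 18, 919]);
translate([1189, 182, 36]) cube([72, 18, 919]);
translate([1449, 182, 36]) cube([72, 18, 919]);
translate([1709, 182, 36]) cube([72, 18, 919]);
translate([1969, 182, 36]) cube([72, 18, 919]);
translate([2229, 182, 36]) cube([72, 18, 919]);
translate([2489, 182, 36]) cube([72, 18, 919]);


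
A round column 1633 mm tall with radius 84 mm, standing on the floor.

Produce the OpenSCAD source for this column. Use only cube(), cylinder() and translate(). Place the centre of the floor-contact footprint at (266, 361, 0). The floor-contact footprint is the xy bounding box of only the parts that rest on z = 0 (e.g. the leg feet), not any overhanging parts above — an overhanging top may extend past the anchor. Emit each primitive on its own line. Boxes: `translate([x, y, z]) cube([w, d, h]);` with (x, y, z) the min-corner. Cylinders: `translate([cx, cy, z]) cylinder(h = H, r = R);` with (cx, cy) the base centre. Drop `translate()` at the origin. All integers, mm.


translate([266, 361, 0]) cylinder(h = 1633, r = 84);


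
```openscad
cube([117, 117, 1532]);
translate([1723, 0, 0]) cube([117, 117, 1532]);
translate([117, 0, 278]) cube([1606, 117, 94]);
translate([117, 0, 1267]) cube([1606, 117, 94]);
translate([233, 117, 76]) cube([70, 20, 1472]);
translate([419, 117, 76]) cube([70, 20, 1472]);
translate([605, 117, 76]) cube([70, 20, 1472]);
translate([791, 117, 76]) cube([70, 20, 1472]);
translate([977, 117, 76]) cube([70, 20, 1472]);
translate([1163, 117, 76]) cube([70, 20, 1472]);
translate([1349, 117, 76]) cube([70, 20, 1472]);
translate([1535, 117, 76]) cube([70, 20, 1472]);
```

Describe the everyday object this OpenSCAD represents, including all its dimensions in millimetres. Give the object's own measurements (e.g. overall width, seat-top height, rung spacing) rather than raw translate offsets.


A fence section. Two 117×117 mm posts, 1532 mm tall, stand on the floor with a clear span of 1606 mm between their inner faces. Two horizontal rails of 117×94 mm section span the gap between the posts with their undersides at z = 278 mm and z = 1267 mm, flush with the posts' −y face. 8 pickets, each 70 mm wide, 20 mm thick and 1472 mm tall, are fixed to the +y face of the rails with their bottoms at z = 76 mm, spaced across the span with a 116 mm gap after the −x post and between neighbouring pickets, with 118 mm left before the +x post.


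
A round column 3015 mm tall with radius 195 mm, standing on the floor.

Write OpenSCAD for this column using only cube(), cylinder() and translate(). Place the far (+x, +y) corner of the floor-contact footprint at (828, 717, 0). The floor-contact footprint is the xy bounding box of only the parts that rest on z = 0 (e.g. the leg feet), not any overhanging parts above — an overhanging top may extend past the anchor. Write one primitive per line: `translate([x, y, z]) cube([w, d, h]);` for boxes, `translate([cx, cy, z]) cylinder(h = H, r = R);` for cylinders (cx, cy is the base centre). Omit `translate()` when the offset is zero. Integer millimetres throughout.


translate([633, 522, 0]) cylinder(h = 3015, r = 195);


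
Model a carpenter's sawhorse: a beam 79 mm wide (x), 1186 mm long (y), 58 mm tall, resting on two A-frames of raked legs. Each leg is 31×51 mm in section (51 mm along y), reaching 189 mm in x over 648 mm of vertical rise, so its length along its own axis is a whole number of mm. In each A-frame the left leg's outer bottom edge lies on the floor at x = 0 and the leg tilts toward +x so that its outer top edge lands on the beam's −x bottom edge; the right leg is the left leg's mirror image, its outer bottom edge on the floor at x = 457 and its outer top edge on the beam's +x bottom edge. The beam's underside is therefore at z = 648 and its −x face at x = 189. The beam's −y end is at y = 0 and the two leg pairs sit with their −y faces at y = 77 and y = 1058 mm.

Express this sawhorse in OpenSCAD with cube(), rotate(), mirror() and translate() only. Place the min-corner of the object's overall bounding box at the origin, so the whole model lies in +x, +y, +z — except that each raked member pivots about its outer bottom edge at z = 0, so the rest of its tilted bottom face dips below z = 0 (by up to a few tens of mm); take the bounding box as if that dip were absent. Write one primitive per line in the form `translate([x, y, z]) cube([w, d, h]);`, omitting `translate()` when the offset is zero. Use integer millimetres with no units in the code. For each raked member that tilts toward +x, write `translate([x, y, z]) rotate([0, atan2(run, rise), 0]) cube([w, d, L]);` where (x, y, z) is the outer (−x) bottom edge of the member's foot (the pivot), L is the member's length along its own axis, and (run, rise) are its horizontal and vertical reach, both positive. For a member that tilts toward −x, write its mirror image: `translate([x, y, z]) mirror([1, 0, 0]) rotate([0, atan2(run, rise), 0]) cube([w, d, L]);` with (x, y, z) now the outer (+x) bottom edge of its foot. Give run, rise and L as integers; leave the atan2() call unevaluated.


translate([189, 0, 648]) cube([79, 1186, 58]);
translate([0, 77, 0]) rotate([0, atan2(189, 648), 0]) cube([31, 51, 675]);
translate([457, 77, 0]) mirror([1, 0, 0]) rotate([0, atan2(189, 648), 0]) cube([31, 51, 675]);
translate([0, 1058, 0]) rotate([0, atan2(189, 648), 0]) cube([31, 51, 675]);
translate([457, 1058, 0]) mirror([1, 0, 0]) rotate([0, atan2(189, 648), 0]) cube([31, 51, 675]);


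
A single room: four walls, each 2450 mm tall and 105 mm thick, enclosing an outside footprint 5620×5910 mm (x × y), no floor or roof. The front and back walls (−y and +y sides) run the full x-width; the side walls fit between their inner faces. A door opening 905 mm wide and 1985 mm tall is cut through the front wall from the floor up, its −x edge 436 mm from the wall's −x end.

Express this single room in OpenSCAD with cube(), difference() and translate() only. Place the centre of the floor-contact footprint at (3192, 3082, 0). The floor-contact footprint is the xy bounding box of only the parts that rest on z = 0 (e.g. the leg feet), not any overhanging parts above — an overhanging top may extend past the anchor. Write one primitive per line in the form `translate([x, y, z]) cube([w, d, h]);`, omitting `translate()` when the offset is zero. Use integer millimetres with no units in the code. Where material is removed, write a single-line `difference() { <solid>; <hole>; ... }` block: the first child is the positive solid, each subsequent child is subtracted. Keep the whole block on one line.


difference() { translate([382, 127, 0]) cube([5620, 105, 2450]); translate([818, 127, 0]) cube([905, 105, 1985]); }
translate([382, 5932, 0]) cube([5620, 105, 2450]);
translate([382, 232, 0]) cube([105, 5700, 2450]);
translate([5897, 232, 0]) cube([105, 5700, 2450]);


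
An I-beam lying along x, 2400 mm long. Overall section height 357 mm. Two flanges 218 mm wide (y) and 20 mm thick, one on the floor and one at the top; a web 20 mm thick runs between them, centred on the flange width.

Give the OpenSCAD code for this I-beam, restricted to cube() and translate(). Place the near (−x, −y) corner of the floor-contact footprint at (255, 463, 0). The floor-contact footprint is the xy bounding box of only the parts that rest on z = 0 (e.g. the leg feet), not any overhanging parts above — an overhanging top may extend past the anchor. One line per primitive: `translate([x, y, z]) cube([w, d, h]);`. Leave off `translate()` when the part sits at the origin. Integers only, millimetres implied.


translate([255, 463, 0]) cube([2400, 218, 20]);
translate([255, 562, 20]) cube([2400, 20, 317]);
translate([255, 463, 337]) cube([2400, 218, 20]);


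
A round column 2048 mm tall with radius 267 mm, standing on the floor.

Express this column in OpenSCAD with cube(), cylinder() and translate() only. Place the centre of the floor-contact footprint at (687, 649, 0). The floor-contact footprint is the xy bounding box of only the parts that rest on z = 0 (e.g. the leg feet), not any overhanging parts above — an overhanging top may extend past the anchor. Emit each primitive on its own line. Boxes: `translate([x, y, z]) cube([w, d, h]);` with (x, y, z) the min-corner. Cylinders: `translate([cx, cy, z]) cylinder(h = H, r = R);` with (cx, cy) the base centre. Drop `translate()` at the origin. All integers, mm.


translate([687, 649, 0]) cylinder(h = 2048, r = 267);


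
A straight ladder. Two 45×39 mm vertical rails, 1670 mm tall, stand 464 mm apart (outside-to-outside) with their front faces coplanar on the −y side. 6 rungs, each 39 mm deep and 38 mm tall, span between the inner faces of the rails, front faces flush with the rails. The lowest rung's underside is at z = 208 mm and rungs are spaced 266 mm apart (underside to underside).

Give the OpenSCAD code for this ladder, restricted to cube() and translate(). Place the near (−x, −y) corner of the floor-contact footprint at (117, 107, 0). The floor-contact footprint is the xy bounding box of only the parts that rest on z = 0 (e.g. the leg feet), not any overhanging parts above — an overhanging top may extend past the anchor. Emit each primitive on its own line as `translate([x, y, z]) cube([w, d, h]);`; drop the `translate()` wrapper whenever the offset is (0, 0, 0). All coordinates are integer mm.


translate([117, 107, 0]) cube([45, 39, 1670]);
translate([536, 107, 0]) cube([45, 39, 1670]);
translate([162, 107, 208]) cube([374, 39, 38]);
translate([162, 107, 474]) cube([374, 39, 38]);
translate([162, 107, 740]) cube([374, 39, 38]);
translate([162, 107, 1006]) cube([374, 39, 38]);
translate([162, 107, 1272]) cube([374, 39, 38]);
translate([162, 107, 1538]) cube([374, 39, 38]);


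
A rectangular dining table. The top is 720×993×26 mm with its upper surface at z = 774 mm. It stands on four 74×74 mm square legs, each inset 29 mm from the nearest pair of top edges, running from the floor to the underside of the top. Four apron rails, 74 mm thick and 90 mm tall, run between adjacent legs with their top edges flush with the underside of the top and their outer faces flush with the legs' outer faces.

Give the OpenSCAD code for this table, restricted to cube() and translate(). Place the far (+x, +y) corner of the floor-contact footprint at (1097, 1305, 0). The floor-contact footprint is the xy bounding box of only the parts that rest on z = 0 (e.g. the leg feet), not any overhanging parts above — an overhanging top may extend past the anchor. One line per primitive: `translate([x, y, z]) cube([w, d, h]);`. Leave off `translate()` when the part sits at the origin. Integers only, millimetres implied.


translate([406, 341, 748]) cube([720, 993, 26]);
translate([435, 370, 0]) cube([74, 74, 748]);
translate([1023, 370, 0]) cube([74, 74, 748]);
translate([435, 1231, 0]) cube([74, 74, 748]);
translate([1023, 1231, 0]) cube([74, 74, 748]);
translate([509, 370, 658]) cube([514, 74, 90]);
translate([509, 1231, 658]) cube([514, 74, 90]);
translate([435, 444, 658]) cube([74, 787, 90]);
translate([1023, 444, 658]) cube([74, 787, 90]);


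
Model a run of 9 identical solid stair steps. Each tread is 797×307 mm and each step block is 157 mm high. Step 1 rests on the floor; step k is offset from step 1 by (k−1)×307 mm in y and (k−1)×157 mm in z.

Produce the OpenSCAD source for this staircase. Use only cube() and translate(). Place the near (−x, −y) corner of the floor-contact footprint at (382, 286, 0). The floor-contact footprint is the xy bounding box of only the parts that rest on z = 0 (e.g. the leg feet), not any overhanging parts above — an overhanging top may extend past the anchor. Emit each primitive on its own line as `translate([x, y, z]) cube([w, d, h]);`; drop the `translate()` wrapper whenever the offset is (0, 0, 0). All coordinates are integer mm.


translate([382, 286, 0]) cube([797, 307, 157]);
translate([382, 593, 157]) cube([797, 307, 157]);
translate([382, 900, 314]) cube([797, 307, 157]);
translate([382, 1207, 471]) cube([797, 307, 157]);
translate([382, 1514, 628]) cube([797, 307, 157]);
translate([382, 1821, 785]) cube([797, 307, 157]);
translate([382, 2128, 942]) cube([797, 307, 157]);
translate([382, 2435, 1099]) cube([797, 307, 157]);
translate([382, 2742, 1256]) cube([797, 307, 157]);


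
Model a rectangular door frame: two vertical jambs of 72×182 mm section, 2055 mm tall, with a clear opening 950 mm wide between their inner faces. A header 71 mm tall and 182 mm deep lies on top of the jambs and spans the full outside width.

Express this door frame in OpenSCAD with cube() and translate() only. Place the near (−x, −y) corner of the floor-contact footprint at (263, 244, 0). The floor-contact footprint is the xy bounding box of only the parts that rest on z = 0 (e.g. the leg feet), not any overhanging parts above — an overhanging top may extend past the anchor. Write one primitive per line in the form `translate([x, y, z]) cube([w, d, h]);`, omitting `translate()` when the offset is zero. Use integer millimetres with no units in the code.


translate([263, 244, 0]) cube([72, 182, 2055]);
translate([1285, 244, 0]) cube([72, 182, 2055]);
translate([263, 244, 2055]) cube([1094, 182, 71]);


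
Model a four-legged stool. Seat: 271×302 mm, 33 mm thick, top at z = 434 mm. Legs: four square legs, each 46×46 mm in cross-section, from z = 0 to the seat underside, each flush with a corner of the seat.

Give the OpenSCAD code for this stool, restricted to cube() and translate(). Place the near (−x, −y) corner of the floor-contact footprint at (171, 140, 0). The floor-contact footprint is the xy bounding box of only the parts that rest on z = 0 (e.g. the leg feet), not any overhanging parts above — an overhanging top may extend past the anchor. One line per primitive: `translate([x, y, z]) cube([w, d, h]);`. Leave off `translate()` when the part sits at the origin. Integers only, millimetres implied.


translate([171, 140, 401]) cube([271, 302, 33]);
translate([171, 140, 0]) cube([46, 46, 401]);
translate([396, 140, 0]) cube([46, 46, 401]);
translate([171, 396, 0]) cube([46, 46, 401]);
translate([396, 396, 0]) cube([46, 46, 401]);


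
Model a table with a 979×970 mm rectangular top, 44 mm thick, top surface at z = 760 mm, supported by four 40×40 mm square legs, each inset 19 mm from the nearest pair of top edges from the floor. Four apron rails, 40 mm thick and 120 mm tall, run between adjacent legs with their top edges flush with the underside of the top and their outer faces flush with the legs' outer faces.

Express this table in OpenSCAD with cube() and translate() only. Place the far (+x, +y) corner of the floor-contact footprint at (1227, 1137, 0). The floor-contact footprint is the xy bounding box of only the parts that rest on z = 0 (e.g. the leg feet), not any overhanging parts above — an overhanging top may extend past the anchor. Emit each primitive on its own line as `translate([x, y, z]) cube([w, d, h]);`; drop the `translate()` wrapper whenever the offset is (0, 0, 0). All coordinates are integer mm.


// leg_h = 760 - 44 = 716
// apron z = 716 - 120 = 596
translate([267, 186, 716]) cube([979, 970, 44]);
translate([286, 205, 0]) cube([40, 40, 716]);
translate([1187, 205, 0]) cube([40, 40, 716]);
translate([286, 1097, 0]) cube([40, 40, 716]);
translate([1187, 1097, 0]) cube([40, 40, 716]);
translate([326, 205, 596]) cube([861, 40, 120]);
translate([326, 1097, 596]) cube([861, 40, 120]);
translate([286, 245, 596]) cube([40, 852, 120]);
translate([1187, 245, 596]) cube([40, 852, 120]);


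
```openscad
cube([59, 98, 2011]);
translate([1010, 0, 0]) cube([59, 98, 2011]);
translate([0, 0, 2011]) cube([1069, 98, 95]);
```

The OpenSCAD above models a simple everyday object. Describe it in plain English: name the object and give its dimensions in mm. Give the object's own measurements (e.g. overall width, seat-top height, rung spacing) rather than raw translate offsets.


A door frame. The clear opening is 951 mm wide and 2011 mm high. Two 59 mm wide jambs, 98 mm deep, stand either side of the opening from the floor to the top of the opening. A 95 mm thick head sits across the top of both jambs, spanning the full outside width of the frame.


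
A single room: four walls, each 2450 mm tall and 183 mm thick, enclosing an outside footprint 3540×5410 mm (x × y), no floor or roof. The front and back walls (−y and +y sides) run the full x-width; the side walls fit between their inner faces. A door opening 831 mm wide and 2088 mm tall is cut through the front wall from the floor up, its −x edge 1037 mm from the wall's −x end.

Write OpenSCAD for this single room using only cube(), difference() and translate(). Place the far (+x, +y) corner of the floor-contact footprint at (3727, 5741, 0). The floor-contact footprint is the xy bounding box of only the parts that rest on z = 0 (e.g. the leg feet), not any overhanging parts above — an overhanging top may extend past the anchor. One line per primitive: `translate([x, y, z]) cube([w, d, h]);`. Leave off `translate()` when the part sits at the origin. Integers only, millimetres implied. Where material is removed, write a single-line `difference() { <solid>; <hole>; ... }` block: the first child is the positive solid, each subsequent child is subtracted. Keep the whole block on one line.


difference() { translate([187, 331, 0]) cube([3540, 183, 2450]); translate([1224, 331, 0]) cube([831, 183, 2088]); }
translate([187, 5558, 0]) cube([3540, 183, 2450]);
translate([187, 514, 0]) cube([183, 5044, 2450]);
translate([3544, 514, 0]) cube([183, 5044, 2450]);


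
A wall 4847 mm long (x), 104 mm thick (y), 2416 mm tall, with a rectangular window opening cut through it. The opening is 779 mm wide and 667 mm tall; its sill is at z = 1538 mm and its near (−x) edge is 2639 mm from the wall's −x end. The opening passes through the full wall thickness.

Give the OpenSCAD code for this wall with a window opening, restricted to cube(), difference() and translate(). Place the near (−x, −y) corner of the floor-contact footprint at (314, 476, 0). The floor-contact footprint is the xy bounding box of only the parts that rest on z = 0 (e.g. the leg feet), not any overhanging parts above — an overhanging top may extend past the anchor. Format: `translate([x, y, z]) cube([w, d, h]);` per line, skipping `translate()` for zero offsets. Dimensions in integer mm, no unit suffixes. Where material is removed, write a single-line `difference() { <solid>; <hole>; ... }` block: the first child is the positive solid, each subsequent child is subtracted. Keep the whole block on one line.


difference() { translate([314, 476, 0]) cube([4847, 104, 2416]); translate([2953, 476, 1538]) cube([779, 104, 667]); }


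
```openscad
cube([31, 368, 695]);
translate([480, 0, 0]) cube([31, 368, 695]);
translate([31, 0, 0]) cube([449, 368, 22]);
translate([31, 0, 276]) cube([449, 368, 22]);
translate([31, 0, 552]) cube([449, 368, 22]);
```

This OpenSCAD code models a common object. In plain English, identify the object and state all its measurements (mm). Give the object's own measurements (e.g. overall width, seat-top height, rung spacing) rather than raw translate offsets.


An open bookshelf. Two side panels, each 31 mm thick, 368 mm deep and 695 mm tall, stand 511 mm apart (outside-to-outside). Between them sit 3 shelves, each 22 mm thick and 368 mm deep, spanning the full gap between the sides. The bottom shelf rests on the floor (its underside at z = 0) and the clear gap between one shelf's top and the next shelf's underside is 254 mm.


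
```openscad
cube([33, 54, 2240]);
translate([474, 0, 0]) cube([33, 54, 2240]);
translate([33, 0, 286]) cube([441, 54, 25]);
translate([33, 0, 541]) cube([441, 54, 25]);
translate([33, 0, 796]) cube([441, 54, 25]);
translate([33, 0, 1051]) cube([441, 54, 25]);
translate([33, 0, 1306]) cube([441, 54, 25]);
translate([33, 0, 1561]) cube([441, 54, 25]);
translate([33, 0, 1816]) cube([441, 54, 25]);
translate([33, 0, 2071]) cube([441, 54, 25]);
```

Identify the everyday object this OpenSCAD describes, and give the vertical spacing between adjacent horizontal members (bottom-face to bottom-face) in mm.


A ladder. The rung spacing is 255 mm.

Two tall 33×54 posts with 8 short bars between them — a ladder. Adjacent rungs sit at z = 286 and z = 541, so the spacing is 541 − 286 = 255 mm.


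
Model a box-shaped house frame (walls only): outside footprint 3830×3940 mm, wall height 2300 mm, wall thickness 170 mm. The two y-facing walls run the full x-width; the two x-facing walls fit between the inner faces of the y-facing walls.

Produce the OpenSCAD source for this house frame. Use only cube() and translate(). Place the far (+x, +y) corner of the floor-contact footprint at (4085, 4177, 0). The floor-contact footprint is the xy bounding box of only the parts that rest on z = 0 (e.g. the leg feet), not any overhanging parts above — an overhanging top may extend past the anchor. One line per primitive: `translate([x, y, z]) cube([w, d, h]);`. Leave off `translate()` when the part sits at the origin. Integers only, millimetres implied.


translate([255, 237, 0]) cube([3830, 170, 2300]);
translate([255, 4007, 0]) cube([3830, 170, 2300]);
translate([255, 407, 0]) cube([170, 3600, 2300]);
translate([3915, 407, 0]) cube([170, 3600, 2300]);


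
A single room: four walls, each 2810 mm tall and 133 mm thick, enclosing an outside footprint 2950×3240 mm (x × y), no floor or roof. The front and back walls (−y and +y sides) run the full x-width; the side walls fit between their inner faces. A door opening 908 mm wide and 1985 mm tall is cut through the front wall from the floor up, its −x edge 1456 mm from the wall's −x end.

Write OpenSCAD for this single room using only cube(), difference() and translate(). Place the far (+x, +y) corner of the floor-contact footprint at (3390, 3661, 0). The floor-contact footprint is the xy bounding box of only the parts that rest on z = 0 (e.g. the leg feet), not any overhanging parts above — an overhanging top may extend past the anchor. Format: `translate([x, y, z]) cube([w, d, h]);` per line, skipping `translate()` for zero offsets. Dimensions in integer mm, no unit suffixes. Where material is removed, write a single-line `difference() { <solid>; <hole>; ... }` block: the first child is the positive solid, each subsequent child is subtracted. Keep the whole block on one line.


difference() { translate([440, 421, 0]) cube([2950, 133, 2810]); translate([1896, 421, 0]) cube([908, 133, 1985]); }
translate([440, 3528, 0]) cube([2950, 133, 2810]);
translate([440, 554, 0]) cube([133, 2974, 2810]);
translate([3257, 554, 0]) cube([133, 2974, 2810]);


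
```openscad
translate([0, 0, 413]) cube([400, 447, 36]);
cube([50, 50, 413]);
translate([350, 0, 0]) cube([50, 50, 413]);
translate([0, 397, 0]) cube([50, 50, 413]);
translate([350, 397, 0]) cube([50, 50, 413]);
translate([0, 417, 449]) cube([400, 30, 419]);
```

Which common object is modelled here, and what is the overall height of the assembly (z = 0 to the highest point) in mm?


A chair. The overall height is 868 mm.

A slab on four corner posts with a tall panel at the back — a chair. The seat slab sits at z = 413 with thickness 36, and the 419 mm backrest starts at the seat top, so the overall height is 413 + 36 + 419 = 868 mm.


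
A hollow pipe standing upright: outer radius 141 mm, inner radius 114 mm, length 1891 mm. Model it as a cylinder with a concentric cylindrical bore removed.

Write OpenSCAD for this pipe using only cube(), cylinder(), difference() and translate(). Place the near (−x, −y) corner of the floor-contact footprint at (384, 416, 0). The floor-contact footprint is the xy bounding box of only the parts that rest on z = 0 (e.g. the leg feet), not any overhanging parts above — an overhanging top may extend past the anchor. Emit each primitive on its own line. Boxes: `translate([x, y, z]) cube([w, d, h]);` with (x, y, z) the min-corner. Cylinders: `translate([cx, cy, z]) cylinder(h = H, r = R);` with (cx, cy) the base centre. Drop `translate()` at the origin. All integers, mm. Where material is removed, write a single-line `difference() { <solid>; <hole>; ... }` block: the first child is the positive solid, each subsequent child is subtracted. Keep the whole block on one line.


difference() { translate([525, 557, 0]) cylinder(h = 1891, r = 141); translate([525, 557, 0]) cylinder(h = 1891, r = 114); }


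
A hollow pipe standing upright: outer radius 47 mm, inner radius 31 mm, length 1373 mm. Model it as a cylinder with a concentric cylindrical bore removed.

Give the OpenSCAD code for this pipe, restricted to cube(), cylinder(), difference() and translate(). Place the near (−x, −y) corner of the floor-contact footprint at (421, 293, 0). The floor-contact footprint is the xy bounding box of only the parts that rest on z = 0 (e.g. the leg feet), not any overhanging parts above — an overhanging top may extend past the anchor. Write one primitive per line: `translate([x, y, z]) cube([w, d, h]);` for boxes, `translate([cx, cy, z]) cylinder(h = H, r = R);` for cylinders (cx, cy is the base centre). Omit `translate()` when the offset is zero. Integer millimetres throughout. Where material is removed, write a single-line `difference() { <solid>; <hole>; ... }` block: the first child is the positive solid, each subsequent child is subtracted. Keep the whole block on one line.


difference() { translate([468, 340, 0]) cylinder(h = 1373, r = 47); translate([468, 340, 0]) cylinder(h = 1373, r = 31); }


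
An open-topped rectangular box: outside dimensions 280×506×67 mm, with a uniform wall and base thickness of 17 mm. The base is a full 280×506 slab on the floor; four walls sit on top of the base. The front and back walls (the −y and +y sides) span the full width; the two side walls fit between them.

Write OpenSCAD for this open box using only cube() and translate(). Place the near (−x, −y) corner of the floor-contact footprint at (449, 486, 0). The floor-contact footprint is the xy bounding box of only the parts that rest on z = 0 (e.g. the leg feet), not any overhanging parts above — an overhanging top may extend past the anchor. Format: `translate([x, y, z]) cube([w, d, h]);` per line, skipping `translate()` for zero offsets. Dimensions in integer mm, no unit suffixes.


translate([449, 486, 0]) cube([280, 506, 17]);
translate([449, 486, 17]) cube([280, 17, 50]);
translate([449, 975, 17]) cube([280, 17, 50]);
translate([449, 503, 17]) cube([17, 472, 50]);
translate([712, 503, 17]) cube([17, 472, 50]);


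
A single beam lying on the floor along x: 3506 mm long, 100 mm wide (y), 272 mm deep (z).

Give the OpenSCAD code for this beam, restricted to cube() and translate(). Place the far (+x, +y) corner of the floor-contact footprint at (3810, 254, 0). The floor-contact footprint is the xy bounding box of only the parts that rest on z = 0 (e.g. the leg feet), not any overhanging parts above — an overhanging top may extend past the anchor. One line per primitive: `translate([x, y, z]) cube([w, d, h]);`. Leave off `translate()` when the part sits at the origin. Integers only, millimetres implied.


translate([304, 154, 0]) cube([3506, 100, 272]);


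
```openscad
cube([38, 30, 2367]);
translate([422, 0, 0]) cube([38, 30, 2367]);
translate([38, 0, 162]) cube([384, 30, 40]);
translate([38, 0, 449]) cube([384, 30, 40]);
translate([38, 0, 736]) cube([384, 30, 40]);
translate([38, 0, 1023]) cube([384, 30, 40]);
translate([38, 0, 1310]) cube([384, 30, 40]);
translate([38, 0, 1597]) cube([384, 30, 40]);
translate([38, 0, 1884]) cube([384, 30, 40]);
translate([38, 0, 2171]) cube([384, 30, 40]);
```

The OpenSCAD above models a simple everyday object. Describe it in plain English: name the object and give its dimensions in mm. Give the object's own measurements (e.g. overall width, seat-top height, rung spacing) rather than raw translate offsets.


A straight ladder. Two 38×30 mm vertical rails, 2367 mm tall, stand 460 mm apart (outside-to-outside) with their front faces coplanar on the −y side. 8 rungs, each 30 mm deep and 40 mm tall, span between the inner faces of the rails, front faces flush with the rails. The lowest rung's underside is at z = 162 mm and rungs are spaced 287 mm apart (underside to underside).


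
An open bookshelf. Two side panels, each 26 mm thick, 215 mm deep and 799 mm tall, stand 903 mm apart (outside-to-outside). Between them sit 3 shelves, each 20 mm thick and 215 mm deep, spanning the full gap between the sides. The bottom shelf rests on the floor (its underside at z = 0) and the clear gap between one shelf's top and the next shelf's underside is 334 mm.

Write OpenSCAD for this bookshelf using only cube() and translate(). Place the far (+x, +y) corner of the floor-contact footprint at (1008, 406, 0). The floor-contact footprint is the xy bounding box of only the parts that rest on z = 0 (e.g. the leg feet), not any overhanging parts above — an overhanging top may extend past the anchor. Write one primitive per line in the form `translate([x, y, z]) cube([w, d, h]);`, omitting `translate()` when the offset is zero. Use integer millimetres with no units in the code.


translate([105, 191, 0]) cube([26, 215, 799]);
translate([982, 191, 0]) cube([26, 215, 799]);
translate([131, 191, 0]) cube([851, 215, 20]);
translate([131, 191, 354]) cube([851, 215, 20]);
translate([131, 191, 708]) cube([851, 215, 20]);


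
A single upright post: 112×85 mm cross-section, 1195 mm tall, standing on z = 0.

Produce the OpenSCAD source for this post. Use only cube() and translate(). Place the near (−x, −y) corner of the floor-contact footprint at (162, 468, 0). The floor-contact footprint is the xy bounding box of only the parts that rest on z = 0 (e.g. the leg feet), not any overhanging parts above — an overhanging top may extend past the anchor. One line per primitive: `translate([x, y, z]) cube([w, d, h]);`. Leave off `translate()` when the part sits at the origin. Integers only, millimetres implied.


translate([162, 468, 0]) cube([112, 85, 1195]);


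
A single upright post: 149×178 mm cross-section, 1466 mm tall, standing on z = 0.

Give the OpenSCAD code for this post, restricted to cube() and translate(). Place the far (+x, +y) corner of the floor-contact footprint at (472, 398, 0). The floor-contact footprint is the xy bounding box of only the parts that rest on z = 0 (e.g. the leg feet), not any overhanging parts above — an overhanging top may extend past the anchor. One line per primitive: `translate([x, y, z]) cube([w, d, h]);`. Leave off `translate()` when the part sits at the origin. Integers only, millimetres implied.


translate([323, 220, 0]) cube([149, 178, 1466]);


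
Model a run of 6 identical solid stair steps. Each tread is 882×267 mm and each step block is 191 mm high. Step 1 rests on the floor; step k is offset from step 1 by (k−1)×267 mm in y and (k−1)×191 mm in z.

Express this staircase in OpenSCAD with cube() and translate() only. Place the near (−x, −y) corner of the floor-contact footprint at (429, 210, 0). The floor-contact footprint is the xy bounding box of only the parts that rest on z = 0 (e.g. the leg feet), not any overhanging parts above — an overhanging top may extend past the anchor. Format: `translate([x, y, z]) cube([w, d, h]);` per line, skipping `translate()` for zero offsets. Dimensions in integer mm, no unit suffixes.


translate([429, 210, 0]) cube([882, 267, 191]);
translate([429, 477, 191]) cube([882, 267, 191]);
translate([429, 744, 382]) cube([882, 267, 191]);
translate([429, 1011, 573]) cube([882, 267, 191]);
translate([429, 1278, 764]) cube([882, 267, 191]);
translate([429, 1545, 955]) cube([882, 267, 191]);


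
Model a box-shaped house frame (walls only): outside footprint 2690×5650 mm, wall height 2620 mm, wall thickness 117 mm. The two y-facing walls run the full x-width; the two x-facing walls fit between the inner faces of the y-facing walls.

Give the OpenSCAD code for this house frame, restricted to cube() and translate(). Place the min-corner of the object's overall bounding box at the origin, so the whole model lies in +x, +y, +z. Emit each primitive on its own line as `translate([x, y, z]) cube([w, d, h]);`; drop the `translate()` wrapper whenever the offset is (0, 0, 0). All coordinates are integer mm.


cube([2690, 117, 2620]);
translate([0, 5533, 0]) cube([2690, 117, 2620]);
translate([0, 117, 0]) cube([117, 5416, 2620]);
translate([2573, 117, 0]) cube([117, 5416, 2620]);


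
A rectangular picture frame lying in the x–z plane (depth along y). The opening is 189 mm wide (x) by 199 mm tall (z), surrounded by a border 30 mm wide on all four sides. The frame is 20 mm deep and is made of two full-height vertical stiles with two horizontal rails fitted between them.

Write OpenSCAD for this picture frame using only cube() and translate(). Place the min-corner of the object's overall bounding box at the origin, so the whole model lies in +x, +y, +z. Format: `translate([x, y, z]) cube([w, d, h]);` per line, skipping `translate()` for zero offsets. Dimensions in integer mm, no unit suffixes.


cube([30, 20, 259]);
translate([219, 0, 0]) cube([30, 20, 259]);
translate([30, 0, 0]) cube([189, 20, 30]);
translate([30, 0, 229]) cube([189, 20, 30]);


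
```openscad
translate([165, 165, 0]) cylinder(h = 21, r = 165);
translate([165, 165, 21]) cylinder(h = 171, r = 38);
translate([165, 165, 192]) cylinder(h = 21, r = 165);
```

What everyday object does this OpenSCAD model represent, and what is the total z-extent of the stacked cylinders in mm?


A spool. The overall height is 213 mm.

Three coaxial cylinders, large–small–large — a spool. Two 21 mm flanges and a 171 mm core give 21 + 171 + 21 = 213 mm.


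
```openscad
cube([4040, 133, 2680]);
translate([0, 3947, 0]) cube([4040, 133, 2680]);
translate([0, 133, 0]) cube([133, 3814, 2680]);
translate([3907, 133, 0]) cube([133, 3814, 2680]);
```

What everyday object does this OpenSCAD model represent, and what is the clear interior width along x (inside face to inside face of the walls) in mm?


A house (or room) frame. The interior width is 3774 mm.

Four 2680 mm walls enclosing a rectangle with no floor or roof — a room or house frame. Outside width is 4040 mm and wall thickness is 133 mm, so the interior width is 4040 − 2 × 133 = 3774 mm.


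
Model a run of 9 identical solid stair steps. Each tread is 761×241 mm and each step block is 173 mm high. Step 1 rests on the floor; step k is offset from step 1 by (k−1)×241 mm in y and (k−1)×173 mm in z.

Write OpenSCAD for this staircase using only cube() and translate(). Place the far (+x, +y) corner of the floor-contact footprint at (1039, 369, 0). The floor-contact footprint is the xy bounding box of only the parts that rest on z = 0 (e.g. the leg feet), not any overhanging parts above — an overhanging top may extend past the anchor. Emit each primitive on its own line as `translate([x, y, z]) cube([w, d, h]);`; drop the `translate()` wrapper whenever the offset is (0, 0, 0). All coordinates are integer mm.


translate([278, 128, 0]) cube([761, 241, 173]);
translate([278, 369, 173]) cube([761, 241, 173]);
translate([278, 610, 346]) cube([761, 241, 173]);
translate([278, 851, 519]) cube([761, 241, 173]);
translate([278, 1092, 692]) cube([761, 241, 173]);
translate([278, 1333, 865]) cube([761, 241, 173]);
translate([278, 1574, 1038]) cube([761, 241, 173]);
translate([278, 1815, 1211]) cube([761, 241, 173]);
translate([278, 2056, 1384]) cube([761, 241, 173]);


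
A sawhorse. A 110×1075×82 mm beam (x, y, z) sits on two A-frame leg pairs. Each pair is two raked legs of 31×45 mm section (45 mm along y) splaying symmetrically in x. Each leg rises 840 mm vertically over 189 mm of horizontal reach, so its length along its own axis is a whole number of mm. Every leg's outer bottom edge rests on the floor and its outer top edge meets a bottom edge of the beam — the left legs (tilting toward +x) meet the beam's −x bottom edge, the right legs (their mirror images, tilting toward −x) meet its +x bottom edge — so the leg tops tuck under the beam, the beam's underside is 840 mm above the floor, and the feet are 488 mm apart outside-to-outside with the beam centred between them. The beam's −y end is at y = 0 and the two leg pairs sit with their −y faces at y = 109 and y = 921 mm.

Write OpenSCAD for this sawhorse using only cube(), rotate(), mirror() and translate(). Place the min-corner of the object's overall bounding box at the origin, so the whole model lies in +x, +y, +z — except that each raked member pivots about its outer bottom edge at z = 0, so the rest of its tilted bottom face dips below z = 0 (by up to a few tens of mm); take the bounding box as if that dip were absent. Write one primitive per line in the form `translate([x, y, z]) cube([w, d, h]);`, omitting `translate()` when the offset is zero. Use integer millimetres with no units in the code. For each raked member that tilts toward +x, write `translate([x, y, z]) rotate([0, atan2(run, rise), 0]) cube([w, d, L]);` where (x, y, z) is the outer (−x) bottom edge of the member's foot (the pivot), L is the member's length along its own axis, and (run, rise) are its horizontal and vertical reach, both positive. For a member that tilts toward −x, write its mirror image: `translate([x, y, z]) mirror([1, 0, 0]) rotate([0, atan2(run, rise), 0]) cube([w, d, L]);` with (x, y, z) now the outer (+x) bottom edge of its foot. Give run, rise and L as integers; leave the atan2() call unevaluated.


translate([189, 0, 840]) cube([110, 1075, 82]);
translate([0, 109, 0]) rotate([0, atan2(189, 840), 0]) cube([31, 45, 861]);
translate([488, 109, 0]) mirror([1, 0, 0]) rotate([0, atan2(189, 840), 0]) cube([31, 45, 861]);
translate([0, 921, 0]) rotate([0, atan2(189, 840), 0]) cube([31, 45, 861]);
translate([488, 921, 0]) mirror([1, 0, 0]) rotate([0, atan2(189, 840), 0]) cube([31, 45, 861]);


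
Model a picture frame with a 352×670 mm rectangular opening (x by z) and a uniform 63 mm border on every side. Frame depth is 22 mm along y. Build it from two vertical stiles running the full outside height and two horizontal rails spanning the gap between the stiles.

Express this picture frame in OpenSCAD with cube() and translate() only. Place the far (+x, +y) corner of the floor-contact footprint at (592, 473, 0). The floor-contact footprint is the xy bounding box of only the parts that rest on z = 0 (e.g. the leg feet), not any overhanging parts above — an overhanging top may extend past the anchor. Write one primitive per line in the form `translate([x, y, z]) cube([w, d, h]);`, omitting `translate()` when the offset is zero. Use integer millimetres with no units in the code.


translate([114, 451, 0]) cube([63, 22, 796]);
translate([529, 451, 0]) cube([63, 22, 796]);
translate([177, 451, 0]) cube([352, 22, 63]);
translate([177, 451, 733]) cube([352, 22, 63]);
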